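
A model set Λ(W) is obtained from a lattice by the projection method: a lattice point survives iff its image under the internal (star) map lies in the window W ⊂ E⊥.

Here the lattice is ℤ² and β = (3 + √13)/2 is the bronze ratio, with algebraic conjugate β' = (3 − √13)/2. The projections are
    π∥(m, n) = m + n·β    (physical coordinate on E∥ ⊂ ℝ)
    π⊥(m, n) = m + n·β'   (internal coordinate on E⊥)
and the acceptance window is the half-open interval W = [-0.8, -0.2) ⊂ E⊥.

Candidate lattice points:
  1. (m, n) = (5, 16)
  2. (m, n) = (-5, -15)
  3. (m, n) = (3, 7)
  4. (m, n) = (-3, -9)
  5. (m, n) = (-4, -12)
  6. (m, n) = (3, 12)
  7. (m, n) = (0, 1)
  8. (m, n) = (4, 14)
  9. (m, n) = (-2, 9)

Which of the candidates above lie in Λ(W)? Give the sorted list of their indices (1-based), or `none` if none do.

2, 4, 5, 6, 7, 8

Numerically β ≈ 3.3028 and β' = −1/β ≈ -0.3028.
#1 (5,16): internal coord 5 + (16)·β' = +0.1556; +0.1556 ∉ [-0.8, -0.2) → out
#2 (-5,-15): internal coord -5 + (-15)·β' = -0.4584; -0.4584 ∈ [-0.8, -0.2) → IN Λ
#3 (3,7): internal coord 3 + (7)·β' = +0.8806; +0.8806 ∉ [-0.8, -0.2) → out
#4 (-3,-9): internal coord -3 + (-9)·β' = -0.2750; -0.2750 ∈ [-0.8, -0.2) → IN Λ
#5 (-4,-12): internal coord -4 + (-12)·β' = -0.3667; -0.3667 ∈ [-0.8, -0.2) → IN Λ
#6 (3,12): internal coord 3 + (12)·β' = -0.6333; -0.6333 ∈ [-0.8, -0.2) → IN Λ
#7 (0,1): internal coord 0 + (1)·β' = -0.3028; -0.3028 ∈ [-0.8, -0.2) → IN Λ
#8 (4,14): internal coord 4 + (14)·β' = -0.2389; -0.2389 ∈ [-0.8, -0.2) → IN Λ
#9 (-2,9): internal coord -2 + (9)·β' = -4.7250; -4.7250 ∉ [-0.8, -0.2) → out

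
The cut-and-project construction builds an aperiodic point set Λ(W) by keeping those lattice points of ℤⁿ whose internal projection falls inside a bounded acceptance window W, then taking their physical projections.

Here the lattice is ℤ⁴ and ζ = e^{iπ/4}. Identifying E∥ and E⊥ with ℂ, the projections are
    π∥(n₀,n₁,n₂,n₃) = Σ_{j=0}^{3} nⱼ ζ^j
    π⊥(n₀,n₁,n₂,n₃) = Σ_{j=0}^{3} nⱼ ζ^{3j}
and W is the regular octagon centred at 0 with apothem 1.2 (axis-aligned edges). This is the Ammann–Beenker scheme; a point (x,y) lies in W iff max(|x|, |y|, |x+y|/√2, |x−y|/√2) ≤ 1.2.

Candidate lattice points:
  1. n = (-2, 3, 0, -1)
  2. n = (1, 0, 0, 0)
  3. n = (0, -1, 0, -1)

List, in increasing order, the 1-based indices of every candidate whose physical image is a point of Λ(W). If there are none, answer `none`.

2

π⊥(n) = n₀ + n₁ζ³ + n₂ζ⁶ + n₃ζ⁹ where ζ = e^{iπ/4}.
#1 (-2, 3, 0, -1): internal (-4.828427, 1.414214); octagon support 4.828427 vs apothem 1.2 → ∉ W
#2 (1, 0, 0, 0): internal (1.000000, 0.000000); octagon support 1.000000 vs apothem 1.2 → ∈ W
#3 (0, -1, 0, -1): internal (0.000000, -1.414214); octagon support 1.414214 vs apothem 1.2 → ∉ W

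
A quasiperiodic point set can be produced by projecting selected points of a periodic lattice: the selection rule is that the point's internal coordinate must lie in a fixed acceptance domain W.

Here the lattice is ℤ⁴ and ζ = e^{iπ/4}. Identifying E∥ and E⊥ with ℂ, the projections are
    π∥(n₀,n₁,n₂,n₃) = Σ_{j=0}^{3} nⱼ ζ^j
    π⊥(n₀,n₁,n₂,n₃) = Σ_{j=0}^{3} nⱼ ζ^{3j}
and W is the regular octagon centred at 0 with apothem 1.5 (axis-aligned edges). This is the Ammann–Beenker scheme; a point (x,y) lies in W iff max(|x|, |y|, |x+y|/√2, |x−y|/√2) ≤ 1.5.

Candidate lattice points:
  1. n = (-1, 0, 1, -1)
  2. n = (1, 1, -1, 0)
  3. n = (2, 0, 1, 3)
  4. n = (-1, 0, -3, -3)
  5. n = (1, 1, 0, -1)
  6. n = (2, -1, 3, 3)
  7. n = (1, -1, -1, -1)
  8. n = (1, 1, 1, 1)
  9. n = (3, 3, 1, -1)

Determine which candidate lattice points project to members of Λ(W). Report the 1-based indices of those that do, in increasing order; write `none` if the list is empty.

5, 7, 8, 9

Internal map: ζ^{3j} for j=0..3 gives (1,0), (−√2/2,√2/2), (0,−1), (√2/2,√2/2).
candidate 1: n = (-1, 0, 1, -1) → π⊥ ≈ (-1.7071, -1.7071); max(|x|,|y|,|x±y|/√2) = 2.4142 > 1.5 ⇒ ∉ W
candidate 2: n = (1, 1, -1, 0) → π⊥ ≈ (+0.2929, +1.7071); max(|x|,|y|,|x±y|/√2) = 1.7071 > 1.5 ⇒ ∉ W
candidate 3: n = (2, 0, 1, 3) → π⊥ ≈ (+4.1213, +1.1213); max(|x|,|y|,|x±y|/√2) = 4.1213 > 1.5 ⇒ ∉ W
candidate 4: n = (-1, 0, -3, -3) → π⊥ ≈ (-3.1213, +0.8787); max(|x|,|y|,|x±y|/√2) = 3.1213 > 1.5 ⇒ ∉ W
candidate 5: n = (1, 1, 0, -1) → π⊥ ≈ (-0.4142, +0.0000); max(|x|,|y|,|x±y|/√2) = 0.4142 ≤ 1.5 ⇒ ∈ W
candidate 6: n = (2, -1, 3, 3) → π⊥ ≈ (+4.8284, -1.5858); max(|x|,|y|,|x±y|/√2) = 4.8284 > 1.5 ⇒ ∉ W
candidate 7: n = (1, -1, -1, -1) → π⊥ ≈ (+1.0000, -0.4142); max(|x|,|y|,|x±y|/√2) = 1.0000 ≤ 1.5 ⇒ ∈ W
candidate 8: n = (1, 1, 1, 1) → π⊥ ≈ (+1.0000, +0.4142); max(|x|,|y|,|x±y|/√2) = 1.0000 ≤ 1.5 ⇒ ∈ W
candidate 9: n = (3, 3, 1, -1) → π⊥ ≈ (+0.1716, +0.4142); max(|x|,|y|,|x±y|/√2) = 0.4142 ≤ 1.5 ⇒ ∈ W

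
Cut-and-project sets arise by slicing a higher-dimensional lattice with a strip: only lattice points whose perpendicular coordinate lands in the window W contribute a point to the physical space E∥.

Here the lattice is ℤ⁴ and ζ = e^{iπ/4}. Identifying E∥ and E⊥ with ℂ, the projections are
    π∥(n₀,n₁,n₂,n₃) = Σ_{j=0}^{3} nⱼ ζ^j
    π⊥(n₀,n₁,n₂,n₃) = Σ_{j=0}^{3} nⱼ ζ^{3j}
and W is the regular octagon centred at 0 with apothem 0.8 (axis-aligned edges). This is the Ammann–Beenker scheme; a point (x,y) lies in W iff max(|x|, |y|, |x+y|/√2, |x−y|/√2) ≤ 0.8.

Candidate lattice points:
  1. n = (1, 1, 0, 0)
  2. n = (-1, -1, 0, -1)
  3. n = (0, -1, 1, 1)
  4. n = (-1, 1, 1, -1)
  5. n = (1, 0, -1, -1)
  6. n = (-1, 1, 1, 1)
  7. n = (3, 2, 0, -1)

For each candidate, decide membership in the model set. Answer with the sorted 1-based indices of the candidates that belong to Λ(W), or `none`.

1, 5

With ζ = e^{iπ/4} the internal vectors are ζ^0,ζ^3,ζ^6,ζ^9.
#1 (1, 1, 0, 0): internal (0.292893, 0.707107); octagon support 0.707107 vs apothem 0.8 → ∈ W
#2 (-1, -1, 0, -1): internal (-1.000000, -1.414214); octagon support 1.707107 vs apothem 0.8 → ∉ W
#3 (0, -1, 1, 1): internal (1.414214, -1.000000); octagon support 1.707107 vs apothem 0.8 → ∉ W
#4 (-1, 1, 1, -1): internal (-2.414214, -1.000000); octagon support 2.414214 vs apothem 0.8 → ∉ W
#5 (1, 0, -1, -1): internal (0.292893, 0.292893); octagon support 0.414214 vs apothem 0.8 → ∈ W
#6 (-1, 1, 1, 1): internal (-1.000000, 0.414214); octagon support 1.000000 vs apothem 0.8 → ∉ W
#7 (3, 2, 0, -1): internal (0.878680, 0.707107); octagon support 1.121320 vs apothem 0.8 → ∉ W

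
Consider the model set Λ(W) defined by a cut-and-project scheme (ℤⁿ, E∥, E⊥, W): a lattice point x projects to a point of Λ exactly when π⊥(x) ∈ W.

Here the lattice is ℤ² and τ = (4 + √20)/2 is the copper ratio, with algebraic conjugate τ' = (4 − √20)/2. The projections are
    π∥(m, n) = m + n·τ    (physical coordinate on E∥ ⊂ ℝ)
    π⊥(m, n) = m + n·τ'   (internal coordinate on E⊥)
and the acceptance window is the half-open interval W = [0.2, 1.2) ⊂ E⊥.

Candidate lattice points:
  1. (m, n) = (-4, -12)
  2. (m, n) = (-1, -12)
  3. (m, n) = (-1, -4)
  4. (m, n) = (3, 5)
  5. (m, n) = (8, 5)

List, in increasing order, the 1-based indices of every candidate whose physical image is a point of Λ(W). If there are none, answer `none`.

none

Numerically τ ≈ 4.236068 and τ' = −1/τ ≈ -0.236068.
candidate 1: (m,n)=(-4,-12) → π∥ = -4-12·τ ≈ -54.832816, π⊥ = -4-12·τ' ≈ -1.167184 ∉ [0.2, 1.2) ⇒ out
candidate 2: (m,n)=(-1,-12) → π∥ = -1-12·τ ≈ -51.832816, π⊥ = -1-12·τ' ≈ 1.832816 ∉ [0.2, 1.2) ⇒ out
candidate 3: (m,n)=(-1,-4) → π∥ = -1-4·τ ≈ -17.944272, π⊥ = -1-4·τ' ≈ -0.055728 ∉ [0.2, 1.2) ⇒ out
candidate 4: (m,n)=(3,5) → π∥ = 3+5·τ ≈ 24.180340, π⊥ = 3+5·τ' ≈ 1.819660 ∉ [0.2, 1.2) ⇒ out
candidate 5: (m,n)=(8,5) → π∥ = 8+5·τ ≈ 29.180340, π⊥ = 8+5·τ' ≈ 6.819660 ∉ [0.2, 1.2) ⇒ out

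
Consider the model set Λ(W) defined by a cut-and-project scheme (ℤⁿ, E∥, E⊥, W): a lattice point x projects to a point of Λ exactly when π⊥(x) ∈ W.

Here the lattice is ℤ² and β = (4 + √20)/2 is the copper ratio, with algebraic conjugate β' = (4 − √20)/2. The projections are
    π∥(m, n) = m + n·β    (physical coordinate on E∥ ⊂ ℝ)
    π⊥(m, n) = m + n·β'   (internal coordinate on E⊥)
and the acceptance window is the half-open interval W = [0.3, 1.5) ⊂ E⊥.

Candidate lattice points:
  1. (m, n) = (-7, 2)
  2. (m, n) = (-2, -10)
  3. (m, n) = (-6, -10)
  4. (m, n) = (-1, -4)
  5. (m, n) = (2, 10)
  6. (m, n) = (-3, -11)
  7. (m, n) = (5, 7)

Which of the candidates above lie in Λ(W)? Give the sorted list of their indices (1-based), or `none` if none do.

2

β' = (4−√20)/2 ≈ -0.236068.
candidate 1: (m,n)=(-7,2) → π∥ = -7+2·β ≈ 1.472136, π⊥ = -7+2·β' ≈ -7.472136 ∉ [0.3, 1.5) ⇒ out
candidate 2: (m,n)=(-2,-10) → π∥ = -2-10·β ≈ -44.360680, π⊥ = -2-10·β' ≈ 0.360680 ∈ [0.3, 1.5) ⇒ IN Λ
candidate 3: (m,n)=(-6,-10) → π∥ = -6-10·β ≈ -48.360680, π⊥ = -6-10·β' ≈ -3.639320 ∉ [0.3, 1.5) ⇒ out
candidate 4: (m,n)=(-1,-4) → π∥ = -1-4·β ≈ -17.944272, π⊥ = -1-4·β' ≈ -0.055728 ∉ [0.3, 1.5) ⇒ out
candidate 5: (m,n)=(2,10) → π∥ = 2+10·β ≈ 44.360680, π⊥ = 2+10·β' ≈ -0.360680 ∉ [0.3, 1.5) ⇒ out
candidate 6: (m,n)=(-3,-11) → π∥ = -3-11·β ≈ -49.596748, π⊥ = -3-11·β' ≈ -0.403252 ∉ [0.3, 1.5) ⇒ out
candidate 7: (m,n)=(5,7) → π∥ = 5+7·β ≈ 34.652476, π⊥ = 5+7·β' ≈ 3.347524 ∉ [0.3, 1.5) ⇒ out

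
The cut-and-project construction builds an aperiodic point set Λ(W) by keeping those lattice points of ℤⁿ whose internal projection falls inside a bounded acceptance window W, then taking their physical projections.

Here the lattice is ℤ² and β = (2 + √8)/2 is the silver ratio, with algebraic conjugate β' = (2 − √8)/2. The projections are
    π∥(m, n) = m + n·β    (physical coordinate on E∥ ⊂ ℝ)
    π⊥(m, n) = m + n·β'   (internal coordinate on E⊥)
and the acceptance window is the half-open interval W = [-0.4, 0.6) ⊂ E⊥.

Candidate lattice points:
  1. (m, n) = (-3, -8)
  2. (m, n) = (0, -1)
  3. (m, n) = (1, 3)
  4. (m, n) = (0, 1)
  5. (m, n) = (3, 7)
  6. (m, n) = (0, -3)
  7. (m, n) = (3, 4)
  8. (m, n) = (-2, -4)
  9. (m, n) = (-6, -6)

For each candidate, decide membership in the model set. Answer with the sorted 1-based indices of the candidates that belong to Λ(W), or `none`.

1, 2, 3, 5, 8

Compute β' = (2−√8)/2 = -0.414214, so π⊥(m,n) = m -0.414214·n.
#1 (-3,-8): internal coord -3 + (-8)·β' = +0.313708; +0.313708 ∈ [-0.4, 0.6) → IN Λ
#2 (0,-1): internal coord 0 + (-1)·β' = +0.414214; +0.414214 ∈ [-0.4, 0.6) → IN Λ
#3 (1,3): internal coord 1 + (3)·β' = -0.242641; -0.242641 ∈ [-0.4, 0.6) → IN Λ
#4 (0,1): internal coord 0 + (1)·β' = -0.414214; -0.414214 ∉ [-0.4, 0.6) → out
#5 (3,7): internal coord 3 + (7)·β' = +0.100505; +0.100505 ∈ [-0.4, 0.6) → IN Λ
#6 (0,-3): internal coord 0 + (-3)·β' = +1.242641; +1.242641 ∉ [-0.4, 0.6) → out
#7 (3,4): internal coord 3 + (4)·β' = +1.343146; +1.343146 ∉ [-0.4, 0.6) → out
#8 (-2,-4): internal coord -2 + (-4)·β' = -0.343146; -0.343146 ∈ [-0.4, 0.6) → IN Λ
#9 (-6,-6): internal coord -6 + (-6)·β' = -3.514719; -3.514719 ∉ [-0.4, 0.6) → out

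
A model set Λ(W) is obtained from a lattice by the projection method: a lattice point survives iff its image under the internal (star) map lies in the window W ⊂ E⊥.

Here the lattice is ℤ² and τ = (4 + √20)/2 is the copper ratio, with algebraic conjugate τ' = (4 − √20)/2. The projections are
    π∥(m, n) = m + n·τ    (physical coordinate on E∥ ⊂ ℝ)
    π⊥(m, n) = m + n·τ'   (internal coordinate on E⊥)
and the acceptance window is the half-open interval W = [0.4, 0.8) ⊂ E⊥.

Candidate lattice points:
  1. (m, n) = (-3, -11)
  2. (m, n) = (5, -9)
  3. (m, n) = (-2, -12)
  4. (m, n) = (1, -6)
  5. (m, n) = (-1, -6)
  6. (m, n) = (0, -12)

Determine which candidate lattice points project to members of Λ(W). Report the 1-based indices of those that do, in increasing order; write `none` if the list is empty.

5

Compute τ' = (4−√20)/2 = -0.23607, so π⊥(m,n) = m -0.23607·n.
candidate 1: (m,n)=(-3,-11) → π∥ = -3-11·τ ≈ -49.59675, π⊥ = -3-11·τ' ≈ -0.40325 ∉ [0.4, 0.8) ⇒ out
candidate 2: (m,n)=(5,-9) → π∥ = 5-9·τ ≈ -33.12461, π⊥ = 5-9·τ' ≈ 7.12461 ∉ [0.4, 0.8) ⇒ out
candidate 3: (m,n)=(-2,-12) → π∥ = -2-12·τ ≈ -52.83282, π⊥ = -2-12·τ' ≈ 0.83282 ∉ [0.4, 0.8) ⇒ out
candidate 4: (m,n)=(1,-6) → π∥ = 1-6·τ ≈ -24.41641, π⊥ = 1-6·τ' ≈ 2.41641 ∉ [0.4, 0.8) ⇒ out
candidate 5: (m,n)=(-1,-6) → π∥ = -1-6·τ ≈ -26.41641, π⊥ = -1-6·τ' ≈ 0.41641 ∈ [0.4, 0.8) ⇒ IN Λ
candidate 6: (m,n)=(0,-12) → π∥ = 0-12·τ ≈ -50.83282, π⊥ = 0-12·τ' ≈ 2.83282 ∉ [0.4, 0.8) ⇒ out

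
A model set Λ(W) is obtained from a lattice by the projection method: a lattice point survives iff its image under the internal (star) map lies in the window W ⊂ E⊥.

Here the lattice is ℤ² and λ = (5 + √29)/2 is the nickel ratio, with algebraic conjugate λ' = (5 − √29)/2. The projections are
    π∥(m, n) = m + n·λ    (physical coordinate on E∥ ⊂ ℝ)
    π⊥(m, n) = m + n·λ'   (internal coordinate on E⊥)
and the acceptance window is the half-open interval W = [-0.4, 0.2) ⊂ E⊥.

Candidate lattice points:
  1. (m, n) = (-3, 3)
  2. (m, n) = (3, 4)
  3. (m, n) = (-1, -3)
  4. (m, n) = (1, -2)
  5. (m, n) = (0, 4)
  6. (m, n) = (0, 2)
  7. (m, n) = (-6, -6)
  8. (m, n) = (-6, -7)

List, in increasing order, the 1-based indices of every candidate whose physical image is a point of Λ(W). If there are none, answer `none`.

6

λ' = (5−√29)/2 ≈ -0.192582.
[1] lift (-3,3): star map gives -3.577747; window check -0.4 ≤ -3.577747 < 0.2 is false → out
[2] lift (3,4): star map gives 2.229670; window check -0.4 ≤ 2.229670 < 0.2 is false → out
[3] lift (-1,-3): star map gives -0.422253; window check -0.4 ≤ -0.422253 < 0.2 is false → out
[4] lift (1,-2): star map gives 1.385165; window check -0.4 ≤ 1.385165 < 0.2 is false → out
[5] lift (0,4): star map gives -0.770330; window check -0.4 ≤ -0.770330 < 0.2 is false → out
[6] lift (0,2): star map gives -0.385165; window check -0.4 ≤ -0.385165 < 0.2 is true → IN Λ
[7] lift (-6,-6): star map gives -4.844506; window check -0.4 ≤ -4.844506 < 0.2 is false → out
[8] lift (-6,-7): star map gives -4.651923; window check -0.4 ≤ -4.651923 < 0.2 is false → out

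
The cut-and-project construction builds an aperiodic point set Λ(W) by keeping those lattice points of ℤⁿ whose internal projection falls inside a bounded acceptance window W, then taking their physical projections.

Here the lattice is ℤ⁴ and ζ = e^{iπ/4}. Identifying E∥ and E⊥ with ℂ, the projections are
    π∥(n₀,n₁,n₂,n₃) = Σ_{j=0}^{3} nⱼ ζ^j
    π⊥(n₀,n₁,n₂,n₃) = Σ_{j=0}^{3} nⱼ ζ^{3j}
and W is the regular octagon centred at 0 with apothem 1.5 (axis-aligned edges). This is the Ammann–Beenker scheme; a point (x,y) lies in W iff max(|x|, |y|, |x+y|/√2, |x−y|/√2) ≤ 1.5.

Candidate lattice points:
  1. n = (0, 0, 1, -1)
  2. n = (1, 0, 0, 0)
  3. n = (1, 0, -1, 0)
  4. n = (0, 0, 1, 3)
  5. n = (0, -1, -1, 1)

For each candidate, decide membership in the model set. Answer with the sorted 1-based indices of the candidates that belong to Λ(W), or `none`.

With ζ = e^{iπ/4} the internal vectors are ζ^0,ζ^3,ζ^6,ζ^9.
#1 (0, 0, 1, -1): internal (-0.707107, -1.707107); octagon support 1.707107 vs apothem 1.5 → ∉ W
#2 (1, 0, 0, 0): internal (1.000000, 0.000000); octagon support 1.000000 vs apothem 1.5 → ∈ W
#3 (1, 0, -1, 0): internal (1.000000, 1.000000); octagon support 1.414214 vs apothem 1.5 → ∈ W
#4 (0, 0, 1, 3): internal (2.121320, 1.121320); octagon support 2.292893 vs apothem 1.5 → ∉ W
#5 (0, -1, -1, 1): internal (1.414214, 1.000000); octagon support 1.707107 vs apothem 1.5 → ∉ W

2, 3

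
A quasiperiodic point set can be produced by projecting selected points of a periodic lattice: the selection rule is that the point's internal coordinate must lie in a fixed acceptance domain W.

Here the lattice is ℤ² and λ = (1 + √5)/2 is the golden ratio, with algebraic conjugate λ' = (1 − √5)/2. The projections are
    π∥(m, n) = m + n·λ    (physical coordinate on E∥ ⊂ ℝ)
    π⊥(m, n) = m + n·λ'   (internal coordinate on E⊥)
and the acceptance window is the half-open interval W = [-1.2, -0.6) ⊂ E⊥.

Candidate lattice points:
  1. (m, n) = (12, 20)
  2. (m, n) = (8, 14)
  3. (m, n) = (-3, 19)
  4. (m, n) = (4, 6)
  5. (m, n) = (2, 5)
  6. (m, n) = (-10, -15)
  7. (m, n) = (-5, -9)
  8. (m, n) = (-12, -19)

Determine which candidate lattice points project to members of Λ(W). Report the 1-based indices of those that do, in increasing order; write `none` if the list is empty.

λ' = (1−√5)/2 ≈ -0.6180.
candidate 1: (m,n)=(12,20) → π∥ = 12+20·λ ≈ 44.3607, π⊥ = 12+20·λ' ≈ -0.3607 ∉ [-1.2, -0.6) ⇒ out
candidate 2: (m,n)=(8,14) → π∥ = 8+14·λ ≈ 30.6525, π⊥ = 8+14·λ' ≈ -0.6525 ∈ [-1.2, -0.6) ⇒ IN Λ
candidate 3: (m,n)=(-3,19) → π∥ = -3+19·λ ≈ 27.7426, π⊥ = -3+19·λ' ≈ -14.7426 ∉ [-1.2, -0.6) ⇒ out
candidate 4: (m,n)=(4,6) → π∥ = 4+6·λ ≈ 13.7082, π⊥ = 4+6·λ' ≈ 0.2918 ∉ [-1.2, -0.6) ⇒ out
candidate 5: (m,n)=(2,5) → π∥ = 2+5·λ ≈ 10.0902, π⊥ = 2+5·λ' ≈ -1.0902 ∈ [-1.2, -0.6) ⇒ IN Λ
candidate 6: (m,n)=(-10,-15) → π∥ = -10-15·λ ≈ -34.2705, π⊥ = -10-15·λ' ≈ -0.7295 ∈ [-1.2, -0.6) ⇒ IN Λ
candidate 7: (m,n)=(-5,-9) → π∥ = -5-9·λ ≈ -19.5623, π⊥ = -5-9·λ' ≈ 0.5623 ∉ [-1.2, -0.6) ⇒ out
candidate 8: (m,n)=(-12,-19) → π∥ = -12-19·λ ≈ -42.7426, π⊥ = -12-19·λ' ≈ -0.2574 ∉ [-1.2, -0.6) ⇒ out

2, 5, 6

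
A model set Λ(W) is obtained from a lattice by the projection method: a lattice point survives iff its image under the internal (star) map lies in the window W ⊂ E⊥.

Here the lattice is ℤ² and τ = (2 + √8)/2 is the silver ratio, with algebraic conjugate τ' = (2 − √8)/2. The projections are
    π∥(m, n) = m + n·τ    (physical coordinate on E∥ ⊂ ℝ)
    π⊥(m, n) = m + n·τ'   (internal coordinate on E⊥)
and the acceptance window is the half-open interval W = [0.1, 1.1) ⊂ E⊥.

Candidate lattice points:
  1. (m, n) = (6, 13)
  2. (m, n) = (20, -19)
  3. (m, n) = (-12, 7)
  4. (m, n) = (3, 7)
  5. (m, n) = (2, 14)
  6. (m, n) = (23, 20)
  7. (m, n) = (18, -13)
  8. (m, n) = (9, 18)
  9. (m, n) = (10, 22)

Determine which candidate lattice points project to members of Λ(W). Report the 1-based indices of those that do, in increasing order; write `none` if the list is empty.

1, 4, 9

Numerically τ ≈ 2.41421 and τ' = −1/τ ≈ -0.41421.
candidate 1: (m,n)=(6,13) → π∥ = 6+13·τ ≈ 37.38478, π⊥ = 6+13·τ' ≈ 0.61522 ∈ [0.1, 1.1) ⇒ IN Λ
candidate 2: (m,n)=(20,-19) → π∥ = 20-19·τ ≈ -25.87006, π⊥ = 20-19·τ' ≈ 27.87006 ∉ [0.1, 1.1) ⇒ out
candidate 3: (m,n)=(-12,7) → π∥ = -12+7·τ ≈ 4.89949, π⊥ = -12+7·τ' ≈ -14.89949 ∉ [0.1, 1.1) ⇒ out
candidate 4: (m,n)=(3,7) → π∥ = 3+7·τ ≈ 19.89949, π⊥ = 3+7·τ' ≈ 0.10051 ∈ [0.1, 1.1) ⇒ IN Λ
candidate 5: (m,n)=(2,14) → π∥ = 2+14·τ ≈ 35.79899, π⊥ = 2+14·τ' ≈ -3.79899 ∉ [0.1, 1.1) ⇒ out
candidate 6: (m,n)=(23,20) → π∥ = 23+20·τ ≈ 71.28427, π⊥ = 23+20·τ' ≈ 14.71573 ∉ [0.1, 1.1) ⇒ out
candidate 7: (m,n)=(18,-13) → π∥ = 18-13·τ ≈ -13.38478, π⊥ = 18-13·τ' ≈ 23.38478 ∉ [0.1, 1.1) ⇒ out
candidate 8: (m,n)=(9,18) → π∥ = 9+18·τ ≈ 52.45584, π⊥ = 9+18·τ' ≈ 1.54416 ∉ [0.1, 1.1) ⇒ out
candidate 9: (m,n)=(10,22) → π∥ = 10+22·τ ≈ 63.11270, π⊥ = 10+22·τ' ≈ 0.88730 ∈ [0.1, 1.1) ⇒ IN Λ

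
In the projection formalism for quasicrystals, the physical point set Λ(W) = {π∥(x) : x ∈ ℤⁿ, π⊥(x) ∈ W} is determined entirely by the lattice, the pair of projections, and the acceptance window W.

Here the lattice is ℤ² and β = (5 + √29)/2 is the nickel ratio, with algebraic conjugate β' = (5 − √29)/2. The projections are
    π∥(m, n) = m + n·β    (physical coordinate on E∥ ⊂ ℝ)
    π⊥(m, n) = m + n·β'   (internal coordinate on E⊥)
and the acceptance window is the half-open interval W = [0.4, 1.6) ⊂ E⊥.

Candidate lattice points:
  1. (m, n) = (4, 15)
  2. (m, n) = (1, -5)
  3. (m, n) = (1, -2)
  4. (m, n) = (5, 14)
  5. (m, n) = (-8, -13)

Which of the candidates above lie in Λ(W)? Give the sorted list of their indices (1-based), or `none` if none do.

β' = (5−√29)/2 ≈ -0.192582.
candidate 1: (m,n)=(4,15) → π∥ = 4+15·β ≈ 81.888736, π⊥ = 4+15·β' ≈ 1.111264 ∈ [0.4, 1.6) ⇒ IN Λ
candidate 2: (m,n)=(1,-5) → π∥ = 1-5·β ≈ -24.962912, π⊥ = 1-5·β' ≈ 1.962912 ∉ [0.4, 1.6) ⇒ out
candidate 3: (m,n)=(1,-2) → π∥ = 1-2·β ≈ -9.385165, π⊥ = 1-2·β' ≈ 1.385165 ∈ [0.4, 1.6) ⇒ IN Λ
candidate 4: (m,n)=(5,14) → π∥ = 5+14·β ≈ 77.696154, π⊥ = 5+14·β' ≈ 2.303846 ∉ [0.4, 1.6) ⇒ out
candidate 5: (m,n)=(-8,-13) → π∥ = -8-13·β ≈ -75.503571, π⊥ = -8-13·β' ≈ -5.496429 ∉ [0.4, 1.6) ⇒ out

1, 3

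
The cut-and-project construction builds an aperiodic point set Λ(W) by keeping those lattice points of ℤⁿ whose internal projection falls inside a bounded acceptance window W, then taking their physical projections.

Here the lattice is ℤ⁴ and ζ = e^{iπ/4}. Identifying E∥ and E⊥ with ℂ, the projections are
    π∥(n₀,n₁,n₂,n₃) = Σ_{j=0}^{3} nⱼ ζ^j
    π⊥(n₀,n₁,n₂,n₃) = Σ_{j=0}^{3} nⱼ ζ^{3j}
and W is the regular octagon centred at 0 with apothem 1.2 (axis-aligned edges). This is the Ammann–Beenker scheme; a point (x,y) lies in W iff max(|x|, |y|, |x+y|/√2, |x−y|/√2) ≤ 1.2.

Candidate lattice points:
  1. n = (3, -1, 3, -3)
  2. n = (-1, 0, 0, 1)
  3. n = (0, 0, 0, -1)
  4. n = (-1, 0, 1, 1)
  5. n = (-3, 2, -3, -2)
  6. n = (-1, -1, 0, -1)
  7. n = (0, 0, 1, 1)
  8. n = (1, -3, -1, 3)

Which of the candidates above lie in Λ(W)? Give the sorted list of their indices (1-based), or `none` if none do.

2, 3, 4, 7

π⊥(n) = n₀ + n₁ζ³ + n₂ζ⁶ + n₃ζ⁹ where ζ = e^{iπ/4}.
candidate 1: n = (3, -1, 3, -3) → π⊥ ≈ (+1.58579, -5.82843); max(|x|,|y|,|x±y|/√2) = 5.82843 > 1.2 ⇒ ∉ W
candidate 2: n = (-1, 0, 0, 1) → π⊥ ≈ (-0.29289, +0.70711); max(|x|,|y|,|x±y|/√2) = 0.70711 ≤ 1.2 ⇒ ∈ W
candidate 3: n = (0, 0, 0, -1) → π⊥ ≈ (-0.70711, -0.70711); max(|x|,|y|,|x±y|/√2) = 1.00000 ≤ 1.2 ⇒ ∈ W
candidate 4: n = (-1, 0, 1, 1) → π⊥ ≈ (-0.29289, -0.29289); max(|x|,|y|,|x±y|/√2) = 0.41421 ≤ 1.2 ⇒ ∈ W
candidate 5: n = (-3, 2, -3, -2) → π⊥ ≈ (-5.82843, +3.00000); max(|x|,|y|,|x±y|/√2) = 6.24264 > 1.2 ⇒ ∉ W
candidate 6: n = (-1, -1, 0, -1) → π⊥ ≈ (-1.00000, -1.41421); max(|x|,|y|,|x±y|/√2) = 1.70711 > 1.2 ⇒ ∉ W
candidate 7: n = (0, 0, 1, 1) → π⊥ ≈ (+0.70711, -0.29289); max(|x|,|y|,|x±y|/√2) = 0.70711 ≤ 1.2 ⇒ ∈ W
candidate 8: n = (1, -3, -1, 3) → π⊥ ≈ (+5.24264, +1.00000); max(|x|,|y|,|x±y|/√2) = 5.24264 > 1.2 ⇒ ∉ W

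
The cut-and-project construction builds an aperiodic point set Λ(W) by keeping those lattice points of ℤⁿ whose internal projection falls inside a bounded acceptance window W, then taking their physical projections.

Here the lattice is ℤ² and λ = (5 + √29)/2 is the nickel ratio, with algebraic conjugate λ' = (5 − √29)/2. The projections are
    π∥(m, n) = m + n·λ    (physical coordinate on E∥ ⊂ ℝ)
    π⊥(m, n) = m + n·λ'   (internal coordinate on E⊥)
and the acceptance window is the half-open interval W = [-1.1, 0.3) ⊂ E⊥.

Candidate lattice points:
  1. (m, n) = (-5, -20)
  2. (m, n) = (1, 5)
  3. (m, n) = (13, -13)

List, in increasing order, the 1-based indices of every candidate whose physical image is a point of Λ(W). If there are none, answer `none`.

2

Numerically λ ≈ 5.192582 and λ' = −1/λ ≈ -0.192582.
#1 (-5,-20): internal coord -5 + (-20)·λ' = -1.148352; -1.148352 ∉ [-1.1, 0.3) → out
#2 (1,5): internal coord 1 + (5)·λ' = +0.037088; +0.037088 ∈ [-1.1, 0.3) → IN Λ
#3 (13,-13): internal coord 13 + (-13)·λ' = +15.503571; +15.503571 ∉ [-1.1, 0.3) → out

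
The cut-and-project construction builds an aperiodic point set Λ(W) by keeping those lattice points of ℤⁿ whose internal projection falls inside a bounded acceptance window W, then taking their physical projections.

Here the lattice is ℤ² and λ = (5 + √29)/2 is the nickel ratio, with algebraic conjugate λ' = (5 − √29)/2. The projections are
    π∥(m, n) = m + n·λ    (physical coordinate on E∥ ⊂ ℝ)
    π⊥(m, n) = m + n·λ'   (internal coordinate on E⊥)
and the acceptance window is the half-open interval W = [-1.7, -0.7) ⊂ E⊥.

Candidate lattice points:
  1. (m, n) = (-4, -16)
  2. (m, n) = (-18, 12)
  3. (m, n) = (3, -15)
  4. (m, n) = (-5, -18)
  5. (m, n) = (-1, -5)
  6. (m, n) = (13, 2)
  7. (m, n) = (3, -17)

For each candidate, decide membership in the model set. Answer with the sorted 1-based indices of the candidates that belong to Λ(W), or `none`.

λ' = (5−√29)/2 ≈ -0.192582.
[1] lift (-4,-16): star map gives -0.918682; window check -1.7 ≤ -0.918682 < -0.7 is true → IN Λ
[2] lift (-18,12): star map gives -20.310989; window check -1.7 ≤ -20.310989 < -0.7 is false → out
[3] lift (3,-15): star map gives 5.888736; window check -1.7 ≤ 5.888736 < -0.7 is false → out
[4] lift (-5,-18): star map gives -1.533517; window check -1.7 ≤ -1.533517 < -0.7 is true → IN Λ
[5] lift (-1,-5): star map gives -0.037088; window check -1.7 ≤ -0.037088 < -0.7 is false → out
[6] lift (13,2): star map gives 12.614835; window check -1.7 ≤ 12.614835 < -0.7 is false → out
[7] lift (3,-17): star map gives 6.273901; window check -1.7 ≤ 6.273901 < -0.7 is false → out

1, 4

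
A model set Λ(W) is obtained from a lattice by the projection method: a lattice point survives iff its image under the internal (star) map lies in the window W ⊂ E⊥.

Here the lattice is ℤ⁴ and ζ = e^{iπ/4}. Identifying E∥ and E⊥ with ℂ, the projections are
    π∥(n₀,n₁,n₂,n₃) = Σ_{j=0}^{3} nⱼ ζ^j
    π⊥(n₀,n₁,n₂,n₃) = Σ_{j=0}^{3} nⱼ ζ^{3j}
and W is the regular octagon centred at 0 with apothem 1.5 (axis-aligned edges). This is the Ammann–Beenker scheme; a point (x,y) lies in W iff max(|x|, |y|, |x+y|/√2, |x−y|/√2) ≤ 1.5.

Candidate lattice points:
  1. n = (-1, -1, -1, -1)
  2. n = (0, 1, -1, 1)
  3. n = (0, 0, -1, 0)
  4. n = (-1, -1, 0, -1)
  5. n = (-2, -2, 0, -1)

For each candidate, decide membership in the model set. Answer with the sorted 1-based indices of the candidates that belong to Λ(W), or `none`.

1, 3

π⊥(n) = n₀ + n₁ζ³ + n₂ζ⁶ + n₃ζ⁹ where ζ = e^{iπ/4}.
candidate 1: n = (-1, -1, -1, -1) → π⊥ ≈ (-1.000000, -0.414214); max(|x|,|y|,|x±y|/√2) = 1.000000 ≤ 1.5 ⇒ ∈ W
candidate 2: n = (0, 1, -1, 1) → π⊥ ≈ (+0.000000, +2.414214); max(|x|,|y|,|x±y|/√2) = 2.414214 > 1.5 ⇒ ∉ W
candidate 3: n = (0, 0, -1, 0) → π⊥ ≈ (+0.000000, +1.000000); max(|x|,|y|,|x±y|/√2) = 1.000000 ≤ 1.5 ⇒ ∈ W
candidate 4: n = (-1, -1, 0, -1) → π⊥ ≈ (-1.000000, -1.414214); max(|x|,|y|,|x±y|/√2) = 1.707107 > 1.5 ⇒ ∉ W
candidate 5: n = (-2, -2, 0, -1) → π⊥ ≈ (-1.292893, -2.121320); max(|x|,|y|,|x±y|/√2) = 2.414214 > 1.5 ⇒ ∉ W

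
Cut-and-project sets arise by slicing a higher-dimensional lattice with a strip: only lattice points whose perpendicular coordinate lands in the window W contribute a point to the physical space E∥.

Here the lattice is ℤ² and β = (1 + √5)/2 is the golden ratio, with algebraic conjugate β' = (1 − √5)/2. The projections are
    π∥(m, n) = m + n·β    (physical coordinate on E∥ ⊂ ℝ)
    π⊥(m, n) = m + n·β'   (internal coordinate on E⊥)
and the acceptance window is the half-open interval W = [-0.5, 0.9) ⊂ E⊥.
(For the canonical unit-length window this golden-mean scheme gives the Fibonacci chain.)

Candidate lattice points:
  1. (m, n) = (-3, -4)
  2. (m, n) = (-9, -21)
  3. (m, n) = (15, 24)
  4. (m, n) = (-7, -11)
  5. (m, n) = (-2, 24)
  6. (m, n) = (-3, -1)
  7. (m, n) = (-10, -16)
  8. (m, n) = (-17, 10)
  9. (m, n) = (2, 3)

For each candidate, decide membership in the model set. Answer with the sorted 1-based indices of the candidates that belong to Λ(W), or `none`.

3, 4, 7, 9

β' = (1−√5)/2 ≈ -0.6180.
[1] lift (-3,-4): star map gives -0.5279; window check -0.5 ≤ -0.5279 < 0.9 is false → out
[2] lift (-9,-21): star map gives 3.9787; window check -0.5 ≤ 3.9787 < 0.9 is false → out
[3] lift (15,24): star map gives 0.1672; window check -0.5 ≤ 0.1672 < 0.9 is true → IN Λ
[4] lift (-7,-11): star map gives -0.2016; window check -0.5 ≤ -0.2016 < 0.9 is true → IN Λ
[5] lift (-2,24): star map gives -16.8328; window check -0.5 ≤ -16.8328 < 0.9 is false → out
[6] lift (-3,-1): star map gives -2.3820; window check -0.5 ≤ -2.3820 < 0.9 is false → out
[7] lift (-10,-16): star map gives -0.1115; window check -0.5 ≤ -0.1115 < 0.9 is true → IN Λ
[8] lift (-17,10): star map gives -23.1803; window check -0.5 ≤ -23.1803 < 0.9 is false → out
[9] lift (2,3): star map gives 0.1459; window check -0.5 ≤ 0.1459 < 0.9 is true → IN Λ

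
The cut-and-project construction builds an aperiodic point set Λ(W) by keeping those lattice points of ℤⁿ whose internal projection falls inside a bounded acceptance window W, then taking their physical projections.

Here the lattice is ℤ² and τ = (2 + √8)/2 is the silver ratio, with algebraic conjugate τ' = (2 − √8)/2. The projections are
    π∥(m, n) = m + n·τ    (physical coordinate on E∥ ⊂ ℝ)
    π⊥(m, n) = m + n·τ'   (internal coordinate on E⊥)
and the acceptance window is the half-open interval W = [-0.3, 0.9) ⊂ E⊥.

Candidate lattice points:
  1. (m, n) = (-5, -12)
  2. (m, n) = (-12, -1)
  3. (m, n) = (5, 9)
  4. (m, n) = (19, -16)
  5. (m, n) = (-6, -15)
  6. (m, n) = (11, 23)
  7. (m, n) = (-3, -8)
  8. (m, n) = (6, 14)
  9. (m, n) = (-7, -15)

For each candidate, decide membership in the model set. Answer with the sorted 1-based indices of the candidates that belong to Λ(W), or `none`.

τ' = (2−√8)/2 ≈ -0.414214.
candidate 1: (m,n)=(-5,-12) → π∥ = -5-12·τ ≈ -33.970563, π⊥ = -5-12·τ' ≈ -0.029437 ∈ [-0.3, 0.9) ⇒ IN Λ
candidate 2: (m,n)=(-12,-1) → π∥ = -12-1·τ ≈ -14.414214, π⊥ = -12-1·τ' ≈ -11.585786 ∉ [-0.3, 0.9) ⇒ out
candidate 3: (m,n)=(5,9) → π∥ = 5+9·τ ≈ 26.727922, π⊥ = 5+9·τ' ≈ 1.272078 ∉ [-0.3, 0.9) ⇒ out
candidate 4: (m,n)=(19,-16) → π∥ = 19-16·τ ≈ -19.627417, π⊥ = 19-16·τ' ≈ 25.627417 ∉ [-0.3, 0.9) ⇒ out
candidate 5: (m,n)=(-6,-15) → π∥ = -6-15·τ ≈ -42.213203, π⊥ = -6-15·τ' ≈ 0.213203 ∈ [-0.3, 0.9) ⇒ IN Λ
candidate 6: (m,n)=(11,23) → π∥ = 11+23·τ ≈ 66.526912, π⊥ = 11+23·τ' ≈ 1.473088 ∉ [-0.3, 0.9) ⇒ out
candidate 7: (m,n)=(-3,-8) → π∥ = -3-8·τ ≈ -22.313708, π⊥ = -3-8·τ' ≈ 0.313708 ∈ [-0.3, 0.9) ⇒ IN Λ
candidate 8: (m,n)=(6,14) → π∥ = 6+14·τ ≈ 39.798990, π⊥ = 6+14·τ' ≈ 0.201010 ∈ [-0.3, 0.9) ⇒ IN Λ
candidate 9: (m,n)=(-7,-15) → π∥ = -7-15·τ ≈ -43.213203, π⊥ = -7-15·τ' ≈ -0.786797 ∉ [-0.3, 0.9) ⇒ out

1, 5, 7, 8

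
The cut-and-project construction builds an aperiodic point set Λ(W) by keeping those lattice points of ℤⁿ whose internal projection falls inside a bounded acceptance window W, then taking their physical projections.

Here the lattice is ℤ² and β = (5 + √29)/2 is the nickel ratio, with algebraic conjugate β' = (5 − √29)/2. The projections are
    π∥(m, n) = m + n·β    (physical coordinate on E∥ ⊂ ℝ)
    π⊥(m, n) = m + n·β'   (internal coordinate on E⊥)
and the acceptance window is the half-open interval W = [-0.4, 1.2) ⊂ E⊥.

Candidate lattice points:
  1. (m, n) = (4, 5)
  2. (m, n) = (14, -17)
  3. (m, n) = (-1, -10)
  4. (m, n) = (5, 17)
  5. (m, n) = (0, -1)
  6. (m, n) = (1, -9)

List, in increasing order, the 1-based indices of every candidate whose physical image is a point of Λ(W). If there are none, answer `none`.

Compute β' = (5−√29)/2 = -0.1926, so π⊥(m,n) = m -0.1926·n.
[1] lift (4,5): star map gives 3.0371; window check -0.4 ≤ 3.0371 < 1.2 is false → out
[2] lift (14,-17): star map gives 17.2739; window check -0.4 ≤ 17.2739 < 1.2 is false → out
[3] lift (-1,-10): star map gives 0.9258; window check -0.4 ≤ 0.9258 < 1.2 is true → IN Λ
[4] lift (5,17): star map gives 1.7261; window check -0.4 ≤ 1.7261 < 1.2 is false → out
[5] lift (0,-1): star map gives 0.1926; window check -0.4 ≤ 0.1926 < 1.2 is true → IN Λ
[6] lift (1,-9): star map gives 2.7332; window check -0.4 ≤ 2.7332 < 1.2 is false → out

3, 5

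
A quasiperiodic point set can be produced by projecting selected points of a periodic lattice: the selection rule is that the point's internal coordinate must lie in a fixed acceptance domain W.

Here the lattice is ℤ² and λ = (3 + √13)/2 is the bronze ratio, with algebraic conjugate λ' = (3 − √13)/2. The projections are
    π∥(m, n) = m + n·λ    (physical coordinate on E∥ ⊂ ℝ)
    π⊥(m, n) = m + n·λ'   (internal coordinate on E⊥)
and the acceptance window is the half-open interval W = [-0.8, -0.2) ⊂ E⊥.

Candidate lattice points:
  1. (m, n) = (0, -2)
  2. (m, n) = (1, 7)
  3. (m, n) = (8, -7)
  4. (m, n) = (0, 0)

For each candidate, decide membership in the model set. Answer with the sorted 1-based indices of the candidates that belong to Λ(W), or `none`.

Numerically λ ≈ 3.302776 and λ' = −1/λ ≈ -0.302776.
[1] lift (0,-2): star map gives 0.605551; window check -0.8 ≤ 0.605551 < -0.2 is false → out
[2] lift (1,7): star map gives -1.119429; window check -0.8 ≤ -1.119429 < -0.2 is false → out
[3] lift (8,-7): star map gives 10.119429; window check -0.8 ≤ 10.119429 < -0.2 is false → out
[4] lift (0,0): star map gives 0.000000; window check -0.8 ≤ 0.000000 < -0.2 is false → out

none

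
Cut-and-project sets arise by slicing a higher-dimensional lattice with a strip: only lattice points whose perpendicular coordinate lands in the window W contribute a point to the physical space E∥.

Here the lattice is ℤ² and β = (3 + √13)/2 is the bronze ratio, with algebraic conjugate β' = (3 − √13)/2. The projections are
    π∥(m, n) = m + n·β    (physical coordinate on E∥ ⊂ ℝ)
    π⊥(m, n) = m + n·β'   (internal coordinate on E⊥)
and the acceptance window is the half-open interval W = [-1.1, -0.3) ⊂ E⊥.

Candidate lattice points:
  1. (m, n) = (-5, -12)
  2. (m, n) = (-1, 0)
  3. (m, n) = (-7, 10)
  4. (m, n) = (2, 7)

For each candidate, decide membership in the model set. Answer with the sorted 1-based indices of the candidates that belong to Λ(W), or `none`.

Numerically β ≈ 3.3028 and β' = −1/β ≈ -0.3028.
[1] lift (-5,-12): star map gives -1.3667; window check -1.1 ≤ -1.3667 < -0.3 is false → out
[2] lift (-1,0): star map gives -1.0000; window check -1.1 ≤ -1.0000 < -0.3 is true → IN Λ
[3] lift (-7,10): star map gives -10.0278; window check -1.1 ≤ -10.0278 < -0.3 is false → out
[4] lift (2,7): star map gives -0.1194; window check -1.1 ≤ -0.1194 < -0.3 is false → out

2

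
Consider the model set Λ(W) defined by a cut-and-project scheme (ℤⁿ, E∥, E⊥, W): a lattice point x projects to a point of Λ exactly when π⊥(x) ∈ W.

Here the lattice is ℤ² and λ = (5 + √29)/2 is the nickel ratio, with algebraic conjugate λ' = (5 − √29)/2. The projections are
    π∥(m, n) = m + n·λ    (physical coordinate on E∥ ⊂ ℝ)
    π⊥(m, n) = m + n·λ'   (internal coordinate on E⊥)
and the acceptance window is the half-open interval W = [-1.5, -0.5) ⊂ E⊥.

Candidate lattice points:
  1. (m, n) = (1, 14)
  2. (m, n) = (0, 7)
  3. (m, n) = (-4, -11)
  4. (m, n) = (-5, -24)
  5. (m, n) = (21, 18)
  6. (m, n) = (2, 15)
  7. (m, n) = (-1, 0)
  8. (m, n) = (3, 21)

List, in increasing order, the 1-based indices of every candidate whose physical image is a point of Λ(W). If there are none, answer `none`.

Compute λ' = (5−√29)/2 = -0.1926, so π⊥(m,n) = m -0.1926·n.
#1 (1,14): internal coord 1 + (14)·λ' = -1.6962; -1.6962 ∉ [-1.5, -0.5) → out
#2 (0,7): internal coord 0 + (7)·λ' = -1.3481; -1.3481 ∈ [-1.5, -0.5) → IN Λ
#3 (-4,-11): internal coord -4 + (-11)·λ' = -1.8816; -1.8816 ∉ [-1.5, -0.5) → out
#4 (-5,-24): internal coord -5 + (-24)·λ' = -0.3780; -0.3780 ∉ [-1.5, -0.5) → out
#5 (21,18): internal coord 21 + (18)·λ' = +17.5335; +17.5335 ∉ [-1.5, -0.5) → out
#6 (2,15): internal coord 2 + (15)·λ' = -0.8887; -0.8887 ∈ [-1.5, -0.5) → IN Λ
#7 (-1,0): internal coord -1 + (0)·λ' = -1.0000; -1.0000 ∈ [-1.5, -0.5) → IN Λ
#8 (3,21): internal coord 3 + (21)·λ' = -1.0442; -1.0442 ∈ [-1.5, -0.5) → IN Λ

2, 6, 7, 8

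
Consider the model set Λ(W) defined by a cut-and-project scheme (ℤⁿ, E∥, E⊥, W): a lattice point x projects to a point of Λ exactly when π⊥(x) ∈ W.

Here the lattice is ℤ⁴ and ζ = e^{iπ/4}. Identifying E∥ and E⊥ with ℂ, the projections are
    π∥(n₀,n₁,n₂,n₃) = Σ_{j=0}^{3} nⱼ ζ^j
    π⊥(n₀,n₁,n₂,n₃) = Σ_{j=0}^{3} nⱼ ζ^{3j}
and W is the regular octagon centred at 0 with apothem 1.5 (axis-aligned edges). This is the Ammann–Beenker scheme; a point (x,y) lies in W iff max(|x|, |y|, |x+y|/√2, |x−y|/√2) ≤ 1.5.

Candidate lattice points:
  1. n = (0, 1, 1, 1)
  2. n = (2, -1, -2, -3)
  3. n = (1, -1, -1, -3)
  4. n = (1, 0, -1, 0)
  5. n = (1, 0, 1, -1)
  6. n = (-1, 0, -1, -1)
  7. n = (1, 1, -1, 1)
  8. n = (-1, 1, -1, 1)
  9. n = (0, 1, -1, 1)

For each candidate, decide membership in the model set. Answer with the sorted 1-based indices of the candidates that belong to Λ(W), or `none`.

1, 2, 4

π⊥(n) = n₀ + n₁ζ³ + n₂ζ⁶ + n₃ζ⁹ where ζ = e^{iπ/4}.
candidate 1: n = (0, 1, 1, 1) → π⊥ ≈ (+0.000000, +0.414214); max(|x|,|y|,|x±y|/√2) = 0.414214 ≤ 1.5 ⇒ ∈ W
candidate 2: n = (2, -1, -2, -3) → π⊥ ≈ (+0.585786, -0.828427); max(|x|,|y|,|x±y|/√2) = 1.000000 ≤ 1.5 ⇒ ∈ W
candidate 3: n = (1, -1, -1, -3) → π⊥ ≈ (-0.414214, -1.828427); max(|x|,|y|,|x±y|/√2) = 1.828427 > 1.5 ⇒ ∉ W
candidate 4: n = (1, 0, -1, 0) → π⊥ ≈ (+1.000000, +1.000000); max(|x|,|y|,|x±y|/√2) = 1.414214 ≤ 1.5 ⇒ ∈ W
candidate 5: n = (1, 0, 1, -1) → π⊥ ≈ (+0.292893, -1.707107); max(|x|,|y|,|x±y|/√2) = 1.707107 > 1.5 ⇒ ∉ W
candidate 6: n = (-1, 0, -1, -1) → π⊥ ≈ (-1.707107, +0.292893); max(|x|,|y|,|x±y|/√2) = 1.707107 > 1.5 ⇒ ∉ W
candidate 7: n = (1, 1, -1, 1) → π⊥ ≈ (+1.000000, +2.414214); max(|x|,|y|,|x±y|/√2) = 2.414214 > 1.5 ⇒ ∉ W
candidate 8: n = (-1, 1, -1, 1) → π⊥ ≈ (-1.000000, +2.414214); max(|x|,|y|,|x±y|/√2) = 2.414214 > 1.5 ⇒ ∉ W
candidate 9: n = (0, 1, -1, 1) → π⊥ ≈ (+0.000000, +2.414214); max(|x|,|y|,|x±y|/√2) = 2.414214 > 1.5 ⇒ ∉ W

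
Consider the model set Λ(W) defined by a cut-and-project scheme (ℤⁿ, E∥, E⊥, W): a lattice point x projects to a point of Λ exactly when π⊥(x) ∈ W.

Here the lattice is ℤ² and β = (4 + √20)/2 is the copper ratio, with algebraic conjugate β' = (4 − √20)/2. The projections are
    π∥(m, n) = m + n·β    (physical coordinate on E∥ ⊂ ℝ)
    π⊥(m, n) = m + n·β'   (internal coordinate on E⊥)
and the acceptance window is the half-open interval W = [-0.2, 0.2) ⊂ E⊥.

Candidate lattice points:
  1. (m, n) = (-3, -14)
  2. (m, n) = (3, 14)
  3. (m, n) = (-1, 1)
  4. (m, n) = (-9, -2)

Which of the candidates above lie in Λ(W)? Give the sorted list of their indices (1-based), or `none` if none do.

β' = (4−√20)/2 ≈ -0.23607.
candidate 1: (m,n)=(-3,-14) → π∥ = -3-14·β ≈ -62.30495, π⊥ = -3-14·β' ≈ 0.30495 ∉ [-0.2, 0.2) ⇒ out
candidate 2: (m,n)=(3,14) → π∥ = 3+14·β ≈ 62.30495, π⊥ = 3+14·β' ≈ -0.30495 ∉ [-0.2, 0.2) ⇒ out
candidate 3: (m,n)=(-1,1) → π∥ = -1+1·β ≈ 3.23607, π⊥ = -1+1·β' ≈ -1.23607 ∉ [-0.2, 0.2) ⇒ out
candidate 4: (m,n)=(-9,-2) → π∥ = -9-2·β ≈ -17.47214, π⊥ = -9-2·β' ≈ -8.52786 ∉ [-0.2, 0.2) ⇒ out

none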